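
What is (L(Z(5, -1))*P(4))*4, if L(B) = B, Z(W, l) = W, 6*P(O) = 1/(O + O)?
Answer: 5/12 ≈ 0.41667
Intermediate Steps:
P(O) = 1/(12*O) (P(O) = 1/(6*(O + O)) = 1/(6*((2*O))) = (1/(2*O))/6 = 1/(12*O))
(L(Z(5, -1))*P(4))*4 = (5*((1/12)/4))*4 = (5*((1/12)*(¼)))*4 = (5*(1/48))*4 = (5/48)*4 = 5/12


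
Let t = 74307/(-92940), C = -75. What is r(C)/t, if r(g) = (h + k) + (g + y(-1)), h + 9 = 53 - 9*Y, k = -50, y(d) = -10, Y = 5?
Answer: 247840/1457 ≈ 170.10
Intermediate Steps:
t = -24769/30980 (t = 74307*(-1/92940) = -24769/30980 ≈ -0.79952)
h = -1 (h = -9 + (53 - 9*5) = -9 + (53 - 1*45) = -9 + (53 - 45) = -9 + 8 = -1)
r(g) = -61 + g (r(g) = (-1 - 50) + (g - 10) = -51 + (-10 + g) = -61 + g)
r(C)/t = (-61 - 75)/(-24769/30980) = -136*(-30980/24769) = 247840/1457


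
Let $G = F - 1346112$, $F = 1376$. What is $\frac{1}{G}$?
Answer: $- \frac{1}{1344736} \approx -7.4364 \cdot 10^{-7}$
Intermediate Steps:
$G = -1344736$ ($G = 1376 - 1346112 = -1344736$)
$\frac{1}{G} = \frac{1}{-1344736} = - \frac{1}{1344736}$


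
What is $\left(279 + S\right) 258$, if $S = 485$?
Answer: $197112$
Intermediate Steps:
$\left(279 + S\right) 258 = \left(279 + 485\right) 258 = 764 \cdot 258 = 197112$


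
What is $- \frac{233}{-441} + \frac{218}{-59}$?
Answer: $- \frac{82391}{26019} \approx -3.1666$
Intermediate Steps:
$- \frac{233}{-441} + \frac{218}{-59} = \left(-233\right) \left(- \frac{1}{441}\right) + 218 \left(- \frac{1}{59}\right) = \frac{233}{441} - \frac{218}{59} = - \frac{82391}{26019}$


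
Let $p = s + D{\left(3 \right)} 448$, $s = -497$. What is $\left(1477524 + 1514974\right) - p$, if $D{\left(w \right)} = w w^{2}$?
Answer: $2980899$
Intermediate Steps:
$D{\left(w \right)} = w^{3}$
$p = 11599$ ($p = -497 + 3^{3} \cdot 448 = -497 + 27 \cdot 448 = -497 + 12096 = 11599$)
$\left(1477524 + 1514974\right) - p = \left(1477524 + 1514974\right) - 11599 = 2992498 - 11599 = 2980899$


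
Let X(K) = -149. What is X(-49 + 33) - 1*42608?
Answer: -42757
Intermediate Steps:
X(-49 + 33) - 1*42608 = -149 - 1*42608 = -149 - 42608 = -42757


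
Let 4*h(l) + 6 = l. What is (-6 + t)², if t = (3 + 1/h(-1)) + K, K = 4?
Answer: 9/49 ≈ 0.18367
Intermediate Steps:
h(l) = -3/2 + l/4
t = 45/7 (t = (3 + 1/(-3/2 + (¼)*(-1))) + 4 = (3 + 1/(-3/2 - ¼)) + 4 = (3 + 1/(-7/4)) + 4 = (3 - 4/7) + 4 = 17/7 + 4 = 45/7 ≈ 6.4286)
(-6 + t)² = (-6 + 45/7)² = (3/7)² = 9/49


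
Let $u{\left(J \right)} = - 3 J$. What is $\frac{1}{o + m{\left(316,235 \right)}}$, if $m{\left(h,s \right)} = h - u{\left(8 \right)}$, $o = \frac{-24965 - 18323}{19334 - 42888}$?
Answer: $\frac{11777}{4025824} \approx 0.0029254$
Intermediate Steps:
$o = \frac{21644}{11777}$ ($o = - \frac{43288}{-23554} = \left(-43288\right) \left(- \frac{1}{23554}\right) = \frac{21644}{11777} \approx 1.8378$)
$m{\left(h,s \right)} = 24 + h$ ($m{\left(h,s \right)} = h - \left(-3\right) 8 = h - -24 = h + 24 = 24 + h$)
$\frac{1}{o + m{\left(316,235 \right)}} = \frac{1}{\frac{21644}{11777} + \left(24 + 316\right)} = \frac{1}{\frac{21644}{11777} + 340} = \frac{1}{\frac{4025824}{11777}} = \frac{11777}{4025824}$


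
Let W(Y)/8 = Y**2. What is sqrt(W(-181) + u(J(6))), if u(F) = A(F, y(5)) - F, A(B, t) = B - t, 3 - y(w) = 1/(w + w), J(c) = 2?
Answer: sqrt(26208510)/10 ≈ 511.94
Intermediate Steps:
y(w) = 3 - 1/(2*w) (y(w) = 3 - 1/(w + w) = 3 - 1/(2*w))
u(F) = -29/10 (u(F) = (F - (3 - 1/2/5)) - F = (F - (3 - 1/2*1/5)) - F = (F - (3 - 1/10)) - F = (F - 1*29/10) - F = (F - 29/10) - F = (-29/10 + F) - F = -29/10)
W(Y) = 8*Y**2
sqrt(W(-181) + u(J(6))) = sqrt(8*(-181)**2 - 29/10) = sqrt(8*32761 - 29/10) = sqrt(262088 - 29/10) = sqrt(2620851/10) = sqrt(26208510)/10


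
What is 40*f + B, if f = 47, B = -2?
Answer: 1878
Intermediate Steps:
40*f + B = 40*47 - 2 = 1880 - 2 = 1878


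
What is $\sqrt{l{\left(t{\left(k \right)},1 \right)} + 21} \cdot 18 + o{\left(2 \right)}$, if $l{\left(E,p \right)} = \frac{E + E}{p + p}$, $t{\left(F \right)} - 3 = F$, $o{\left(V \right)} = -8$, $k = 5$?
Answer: $-8 + 18 \sqrt{29} \approx 88.933$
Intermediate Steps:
$t{\left(F \right)} = 3 + F$
$l{\left(E,p \right)} = \frac{E}{p}$ ($l{\left(E,p \right)} = \frac{2 E}{2 p} = 2 E \frac{1}{2 p} = \frac{E}{p}$)
$\sqrt{l{\left(t{\left(k \right)},1 \right)} + 21} \cdot 18 + o{\left(2 \right)} = \sqrt{\frac{3 + 5}{1} + 21} \cdot 18 - 8 = \sqrt{8 \cdot 1 + 21} \cdot 18 - 8 = \sqrt{8 + 21} \cdot 18 - 8 = \sqrt{29} \cdot 18 - 8 = 18 \sqrt{29} - 8 = -8 + 18 \sqrt{29}$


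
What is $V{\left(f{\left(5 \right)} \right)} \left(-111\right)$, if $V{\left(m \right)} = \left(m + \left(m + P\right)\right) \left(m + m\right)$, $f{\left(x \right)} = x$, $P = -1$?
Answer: $-9990$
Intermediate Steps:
$V{\left(m \right)} = 2 m \left(-1 + 2 m\right)$ ($V{\left(m \right)} = \left(m + \left(m - 1\right)\right) \left(m + m\right) = \left(m + \left(-1 + m\right)\right) 2 m = \left(-1 + 2 m\right) 2 m = 2 m \left(-1 + 2 m\right)$)
$V{\left(f{\left(5 \right)} \right)} \left(-111\right) = 2 \cdot 5 \left(-1 + 2 \cdot 5\right) \left(-111\right) = 2 \cdot 5 \left(-1 + 10\right) \left(-111\right) = 2 \cdot 5 \cdot 9 \left(-111\right) = 90 \left(-111\right) = -9990$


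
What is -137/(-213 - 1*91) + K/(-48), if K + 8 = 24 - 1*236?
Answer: 4591/912 ≈ 5.0340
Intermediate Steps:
K = -220 (K = -8 + (24 - 1*236) = -8 + (24 - 236) = -8 - 212 = -220)
-137/(-213 - 1*91) + K/(-48) = -137/(-213 - 1*91) - 220/(-48) = -137/(-213 - 91) - 220*(-1/48) = -137/(-304) + 55/12 = -137*(-1/304) + 55/12 = 137/304 + 55/12 = 4591/912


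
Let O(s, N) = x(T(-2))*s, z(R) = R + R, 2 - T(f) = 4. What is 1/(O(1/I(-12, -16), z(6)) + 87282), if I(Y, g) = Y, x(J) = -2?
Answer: 6/523693 ≈ 1.1457e-5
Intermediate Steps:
T(f) = -2 (T(f) = 2 - 1*4 = 2 - 4 = -2)
z(R) = 2*R
O(s, N) = -2*s
1/(O(1/I(-12, -16), z(6)) + 87282) = 1/(-2/(-12) + 87282) = 1/(-2*(-1/12) + 87282) = 1/(1/6 + 87282) = 1/(523693/6) = 6/523693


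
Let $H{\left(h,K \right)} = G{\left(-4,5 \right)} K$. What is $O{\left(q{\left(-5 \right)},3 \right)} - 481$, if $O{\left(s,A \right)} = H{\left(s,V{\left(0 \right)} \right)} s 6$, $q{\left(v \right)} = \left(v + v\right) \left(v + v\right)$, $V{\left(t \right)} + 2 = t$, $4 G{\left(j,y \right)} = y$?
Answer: $-1981$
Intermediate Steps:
$G{\left(j,y \right)} = \frac{y}{4}$
$V{\left(t \right)} = -2 + t$
$H{\left(h,K \right)} = \frac{5 K}{4}$ ($H{\left(h,K \right)} = \frac{1}{4} \cdot 5 K = \frac{5 K}{4}$)
$q{\left(v \right)} = 4 v^{2}$ ($q{\left(v \right)} = 2 v 2 v = 4 v^{2}$)
$O{\left(s,A \right)} = - 15 s$ ($O{\left(s,A \right)} = \frac{5 \left(-2 + 0\right)}{4} s 6 = \frac{5}{4} \left(-2\right) 6 s = - \frac{5 \cdot 6 s}{2} = - 15 s$)
$O{\left(q{\left(-5 \right)},3 \right)} - 481 = - 15 \cdot 4 \left(-5\right)^{2} - 481 = - 15 \cdot 4 \cdot 25 - 481 = \left(-15\right) 100 - 481 = -1500 - 481 = -1981$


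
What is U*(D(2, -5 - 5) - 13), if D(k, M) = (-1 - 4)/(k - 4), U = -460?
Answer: 4830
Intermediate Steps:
D(k, M) = -5/(-4 + k)
U*(D(2, -5 - 5) - 13) = -460*(-5/(-4 + 2) - 13) = -460*(-5/(-2) - 13) = -460*(-5*(-½) - 13) = -460*(5/2 - 13) = -460*(-21/2) = 4830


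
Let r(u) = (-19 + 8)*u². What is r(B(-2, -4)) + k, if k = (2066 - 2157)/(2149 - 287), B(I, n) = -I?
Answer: -11717/266 ≈ -44.049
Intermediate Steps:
r(u) = -11*u²
k = -13/266 (k = -91/1862 = -91*1/1862 = -13/266 ≈ -0.048872)
r(B(-2, -4)) + k = -11*(-1*(-2))² - 13/266 = -11*2² - 13/266 = -11*4 - 13/266 = -44 - 13/266 = -11717/266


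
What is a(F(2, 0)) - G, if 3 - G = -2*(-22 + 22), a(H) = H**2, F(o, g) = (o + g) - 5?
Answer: 6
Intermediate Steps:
F(o, g) = -5 + g + o (F(o, g) = (g + o) - 5 = -5 + g + o)
G = 3 (G = 3 - (-2)*(-22 + 22) = 3 - (-2)*0 = 3 - 1*0 = 3 + 0 = 3)
a(F(2, 0)) - G = (-5 + 0 + 2)**2 - 1*3 = (-3)**2 - 3 = 9 - 3 = 6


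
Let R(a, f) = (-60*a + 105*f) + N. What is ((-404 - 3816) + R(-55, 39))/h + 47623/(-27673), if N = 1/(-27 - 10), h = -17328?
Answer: -5630612955/2957026088 ≈ -1.9041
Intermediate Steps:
N = -1/37 (N = 1/(-37) = -1/37 ≈ -0.027027)
R(a, f) = -1/37 - 60*a + 105*f (R(a, f) = (-60*a + 105*f) - 1/37 = -1/37 - 60*a + 105*f)
((-404 - 3816) + R(-55, 39))/h + 47623/(-27673) = ((-404 - 3816) + (-1/37 - 60*(-55) + 105*39))/(-17328) + 47623/(-27673) = (-4220 + (-1/37 + 3300 + 4095))*(-1/17328) + 47623*(-1/27673) = (-4220 + 273614/37)*(-1/17328) - 47623/27673 = (117474/37)*(-1/17328) - 47623/27673 = -19579/106856 - 47623/27673 = -5630612955/2957026088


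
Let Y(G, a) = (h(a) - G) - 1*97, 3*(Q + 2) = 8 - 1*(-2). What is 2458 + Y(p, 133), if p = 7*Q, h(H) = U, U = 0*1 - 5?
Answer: 7040/3 ≈ 2346.7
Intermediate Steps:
U = -5 (U = 0 - 5 = -5)
h(H) = -5
Q = 4/3 (Q = -2 + (8 - 1*(-2))/3 = -2 + (8 + 2)/3 = -2 + (⅓)*10 = -2 + 10/3 = 4/3 ≈ 1.3333)
p = 28/3 (p = 7*(4/3) = 28/3 ≈ 9.3333)
Y(G, a) = -102 - G (Y(G, a) = (-5 - G) - 1*97 = (-5 - G) - 97 = -102 - G)
2458 + Y(p, 133) = 2458 + (-102 - 1*28/3) = 2458 + (-102 - 28/3) = 2458 - 334/3 = 7040/3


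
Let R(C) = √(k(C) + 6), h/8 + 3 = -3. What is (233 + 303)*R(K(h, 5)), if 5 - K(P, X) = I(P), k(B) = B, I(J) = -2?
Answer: 536*√13 ≈ 1932.6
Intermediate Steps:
h = -48 (h = -24 + 8*(-3) = -24 - 24 = -48)
K(P, X) = 7 (K(P, X) = 5 - 1*(-2) = 5 + 2 = 7)
R(C) = √(6 + C) (R(C) = √(C + 6) = √(6 + C))
(233 + 303)*R(K(h, 5)) = (233 + 303)*√(6 + 7) = 536*√13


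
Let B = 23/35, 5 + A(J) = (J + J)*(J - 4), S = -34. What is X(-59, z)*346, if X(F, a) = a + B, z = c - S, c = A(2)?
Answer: 262268/35 ≈ 7493.4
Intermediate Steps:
A(J) = -5 + 2*J*(-4 + J) (A(J) = -5 + (J + J)*(J - 4) = -5 + (2*J)*(-4 + J) = -5 + 2*J*(-4 + J))
c = -13 (c = -5 - 8*2 + 2*2² = -5 - 16 + 2*4 = -5 - 16 + 8 = -13)
z = 21 (z = -13 - 1*(-34) = -13 + 34 = 21)
B = 23/35 (B = 23*(1/35) = 23/35 ≈ 0.65714)
X(F, a) = 23/35 + a (X(F, a) = a + 23/35 = 23/35 + a)
X(-59, z)*346 = (23/35 + 21)*346 = (758/35)*346 = 262268/35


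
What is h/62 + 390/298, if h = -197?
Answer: -17263/9238 ≈ -1.8687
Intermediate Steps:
h/62 + 390/298 = -197/62 + 390/298 = -197*1/62 + 390*(1/298) = -197/62 + 195/149 = -17263/9238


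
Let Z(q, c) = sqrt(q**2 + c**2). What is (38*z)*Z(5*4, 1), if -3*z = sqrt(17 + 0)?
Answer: -38*sqrt(6817)/3 ≈ -1045.8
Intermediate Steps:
Z(q, c) = sqrt(c**2 + q**2)
z = -sqrt(17)/3 (z = -sqrt(17 + 0)/3 = -sqrt(17)/3 ≈ -1.3744)
(38*z)*Z(5*4, 1) = (38*(-sqrt(17)/3))*sqrt(1**2 + (5*4)**2) = (-38*sqrt(17)/3)*sqrt(1 + 20**2) = (-38*sqrt(17)/3)*sqrt(1 + 400) = (-38*sqrt(17)/3)*sqrt(401) = -38*sqrt(6817)/3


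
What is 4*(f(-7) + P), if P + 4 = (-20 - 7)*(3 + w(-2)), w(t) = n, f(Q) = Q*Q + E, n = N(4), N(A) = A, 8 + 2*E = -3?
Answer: -598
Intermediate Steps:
E = -11/2 (E = -4 + (½)*(-3) = -4 - 3/2 = -11/2 ≈ -5.5000)
n = 4
f(Q) = -11/2 + Q² (f(Q) = Q*Q - 11/2 = Q² - 11/2 = -11/2 + Q²)
w(t) = 4
P = -193 (P = -4 + (-20 - 7)*(3 + 4) = -4 - 27*7 = -4 - 189 = -193)
4*(f(-7) + P) = 4*((-11/2 + (-7)²) - 193) = 4*((-11/2 + 49) - 193) = 4*(87/2 - 193) = 4*(-299/2) = -598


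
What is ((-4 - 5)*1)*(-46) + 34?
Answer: 448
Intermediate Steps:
((-4 - 5)*1)*(-46) + 34 = -9*1*(-46) + 34 = -9*(-46) + 34 = 414 + 34 = 448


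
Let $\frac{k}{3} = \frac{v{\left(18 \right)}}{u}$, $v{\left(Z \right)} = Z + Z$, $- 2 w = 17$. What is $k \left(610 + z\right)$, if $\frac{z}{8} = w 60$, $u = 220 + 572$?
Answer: $- \frac{5205}{11} \approx -473.18$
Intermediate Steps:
$w = - \frac{17}{2}$ ($w = \left(- \frac{1}{2}\right) 17 = - \frac{17}{2} \approx -8.5$)
$u = 792$
$v{\left(Z \right)} = 2 Z$
$k = \frac{3}{22}$ ($k = 3 \frac{2 \cdot 18}{792} = 3 \cdot 36 \cdot \frac{1}{792} = 3 \cdot \frac{1}{22} = \frac{3}{22} \approx 0.13636$)
$z = -4080$ ($z = 8 \left(\left(- \frac{17}{2}\right) 60\right) = 8 \left(-510\right) = -4080$)
$k \left(610 + z\right) = \frac{3 \left(610 - 4080\right)}{22} = \frac{3}{22} \left(-3470\right) = - \frac{5205}{11}$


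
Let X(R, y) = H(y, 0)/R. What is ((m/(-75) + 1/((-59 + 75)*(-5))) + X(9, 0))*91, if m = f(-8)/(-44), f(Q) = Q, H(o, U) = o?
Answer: -17927/13200 ≈ -1.3581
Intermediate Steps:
m = 2/11 (m = -8/(-44) = -8*(-1/44) = 2/11 ≈ 0.18182)
X(R, y) = y/R
((m/(-75) + 1/((-59 + 75)*(-5))) + X(9, 0))*91 = (((2/11)/(-75) + 1/((-59 + 75)*(-5))) + 0/9)*91 = (((2/11)*(-1/75) - ⅕/16) + 0*(⅑))*91 = ((-2/825 + (1/16)*(-⅕)) + 0)*91 = ((-2/825 - 1/80) + 0)*91 = (-197/13200 + 0)*91 = -197/13200*91 = -17927/13200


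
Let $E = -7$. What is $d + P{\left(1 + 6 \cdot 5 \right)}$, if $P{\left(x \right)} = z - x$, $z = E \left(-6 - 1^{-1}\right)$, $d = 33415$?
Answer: $33433$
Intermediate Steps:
$z = 49$ ($z = - 7 \left(-6 - 1^{-1}\right) = - 7 \left(-6 - 1\right) = \left(-7\right) \left(-7\right) = 49$)
$P{\left(x \right)} = 49 - x$
$d + P{\left(1 + 6 \cdot 5 \right)} = 33415 + \left(49 - \left(1 + 6 \cdot 5\right)\right) = 33415 + \left(49 - \left(1 + 30\right)\right) = 33415 + \left(49 - 31\right) = 33415 + 18 = 33433$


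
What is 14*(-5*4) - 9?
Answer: -289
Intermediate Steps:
14*(-5*4) - 9 = 14*(-20) - 9 = -280 - 9 = -289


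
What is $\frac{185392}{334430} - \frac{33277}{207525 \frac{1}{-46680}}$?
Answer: $\frac{3463547486464}{462683905} \approx 7485.8$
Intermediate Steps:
$\frac{185392}{334430} - \frac{33277}{207525 \frac{1}{-46680}} = 185392 \cdot \frac{1}{334430} - \frac{33277}{207525 \left(- \frac{1}{46680}\right)} = \frac{92696}{167215} - \frac{33277}{- \frac{13835}{3112}} = \frac{92696}{167215} - - \frac{103558024}{13835} = \frac{92696}{167215} + \frac{103558024}{13835} = \frac{3463547486464}{462683905}$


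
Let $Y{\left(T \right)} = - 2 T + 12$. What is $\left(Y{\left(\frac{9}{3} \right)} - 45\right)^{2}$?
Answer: $1521$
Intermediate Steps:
$Y{\left(T \right)} = 12 - 2 T$
$\left(Y{\left(\frac{9}{3} \right)} - 45\right)^{2} = \left(\left(12 - 2 \cdot \frac{9}{3}\right) - 45\right)^{2} = \left(\left(12 - 2 \cdot 9 \cdot \frac{1}{3}\right) - 45\right)^{2} = \left(\left(12 - 6\right) - 45\right)^{2} = \left(6 - 45\right)^{2} = \left(-39\right)^{2} = 1521$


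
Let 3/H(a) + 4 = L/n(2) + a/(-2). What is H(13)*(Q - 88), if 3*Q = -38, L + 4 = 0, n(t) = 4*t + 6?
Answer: 28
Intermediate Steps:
n(t) = 6 + 4*t
L = -4 (L = -4 + 0 = -4)
Q = -38/3 (Q = (⅓)*(-38) = -38/3 ≈ -12.667)
H(a) = 3/(-30/7 - a/2) (H(a) = 3/(-4 + (-4/(6 + 4*2) + a/(-2))) = 3/(-4 + (-4/(6 + 8) + a*(-½))) = 3/(-4 + (-4/14 - a/2)) = 3/(-4 + (-4*1/14 - a/2)) = 3/(-4 + (-2/7 - a/2)) = 3/(-30/7 - a/2))
H(13)*(Q - 88) = (-42/(60 + 7*13))*(-38/3 - 88) = -42/(60 + 91)*(-302/3) = -42/151*(-302/3) = 28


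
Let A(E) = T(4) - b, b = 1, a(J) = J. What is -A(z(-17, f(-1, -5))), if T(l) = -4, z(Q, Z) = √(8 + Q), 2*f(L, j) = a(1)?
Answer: 5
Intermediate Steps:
f(L, j) = ½ (f(L, j) = (½)*1 = ½)
A(E) = -5 (A(E) = -4 - 1*1 = -4 - 1 = -5)
-A(z(-17, f(-1, -5))) = -1*(-5) = 5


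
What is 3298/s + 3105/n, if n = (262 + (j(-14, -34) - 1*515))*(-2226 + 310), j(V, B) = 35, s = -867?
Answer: -80873117/21302088 ≈ -3.7965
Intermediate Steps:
n = 417688 (n = (262 + (35 - 1*515))*(-2226 + 310) = (262 + (35 - 515))*(-1916) = (262 - 480)*(-1916) = -218*(-1916) = 417688)
3298/s + 3105/n = 3298/(-867) + 3105/417688 = 3298*(-1/867) + 3105*(1/417688) = -194/51 + 3105/417688 = -80873117/21302088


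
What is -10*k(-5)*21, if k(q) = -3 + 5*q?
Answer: 5880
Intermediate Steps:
-10*k(-5)*21 = -10*(-3 + 5*(-5))*21 = -10*(-3 - 25)*21 = -10*(-28)*21 = 280*21 = 5880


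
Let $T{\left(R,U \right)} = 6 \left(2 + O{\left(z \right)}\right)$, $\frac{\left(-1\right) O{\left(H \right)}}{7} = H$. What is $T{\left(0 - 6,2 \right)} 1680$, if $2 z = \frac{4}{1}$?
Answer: $-120960$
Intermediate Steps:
$z = 2$ ($z = \frac{4 \cdot 1^{-1}}{2} = \frac{4 \cdot 1}{2} = \frac{1}{2} \cdot 4 = 2$)
$O{\left(H \right)} = - 7 H$
$T{\left(R,U \right)} = -72$ ($T{\left(R,U \right)} = 6 \left(2 - 14\right) = 6 \left(-12\right) = -72$)
$T{\left(0 - 6,2 \right)} 1680 = \left(-72\right) 1680 = -120960$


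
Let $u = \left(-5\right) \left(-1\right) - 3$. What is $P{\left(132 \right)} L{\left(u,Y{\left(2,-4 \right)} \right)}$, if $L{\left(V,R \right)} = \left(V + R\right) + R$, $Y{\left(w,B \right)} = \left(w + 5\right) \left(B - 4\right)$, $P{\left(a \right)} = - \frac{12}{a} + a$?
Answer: $-14510$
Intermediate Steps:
$P{\left(a \right)} = a - \frac{12}{a}$
$u = 2$ ($u = 5 - 3 = 2$)
$Y{\left(w,B \right)} = \left(-4 + B\right) \left(5 + w\right)$ ($Y{\left(w,B \right)} = \left(5 + w\right) \left(-4 + B\right) = \left(-4 + B\right) \left(5 + w\right)$)
$L{\left(V,R \right)} = V + 2 R$ ($L{\left(V,R \right)} = \left(R + V\right) + R = V + 2 R$)
$P{\left(132 \right)} L{\left(u,Y{\left(2,-4 \right)} \right)} = \left(132 - \frac{12}{132}\right) \left(2 + 2 \left(-20 - 8 + 5 \left(-4\right) - 8\right)\right) = \left(132 - \frac{1}{11}\right) \left(2 + 2 \left(-20 - 8 - 20 - 8\right)\right) = \left(132 - \frac{1}{11}\right) \left(2 + 2 \left(-56\right)\right) = \frac{1451 \left(2 - 112\right)}{11} = \frac{1451}{11} \left(-110\right) = -14510$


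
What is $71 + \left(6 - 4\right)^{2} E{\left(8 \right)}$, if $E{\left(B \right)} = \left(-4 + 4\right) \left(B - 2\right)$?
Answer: $71$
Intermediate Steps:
$E{\left(B \right)} = 0$ ($E{\left(B \right)} = 0 \left(-2 + B\right) = 0$)
$71 + \left(6 - 4\right)^{2} E{\left(8 \right)} = 71 + \left(6 - 4\right)^{2} \cdot 0 = 71 + 2^{2} \cdot 0 = 71 + 4 \cdot 0 = 71 + 0 = 71$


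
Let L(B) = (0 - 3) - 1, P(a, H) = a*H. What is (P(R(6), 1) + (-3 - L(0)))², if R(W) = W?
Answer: 49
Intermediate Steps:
P(a, H) = H*a
L(B) = -4 (L(B) = -3 - 1 = -4)
(P(R(6), 1) + (-3 - L(0)))² = (1*6 + (-3 - 1*(-4)))² = (6 + (-3 + 4))² = (6 + 1)² = 7² = 49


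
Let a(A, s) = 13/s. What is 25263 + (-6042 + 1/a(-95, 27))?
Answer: 249900/13 ≈ 19223.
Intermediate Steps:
25263 + (-6042 + 1/a(-95, 27)) = 25263 + (-6042 + 1/(13/27)) = 25263 + (-6042 + 27/13) = 25263 - 78519/13 = 249900/13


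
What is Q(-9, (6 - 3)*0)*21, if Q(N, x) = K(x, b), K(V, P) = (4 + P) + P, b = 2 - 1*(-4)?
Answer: 336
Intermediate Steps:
b = 6 (b = 2 + 4 = 6)
K(V, P) = 4 + 2*P
Q(N, x) = 16 (Q(N, x) = 4 + 2*6 = 4 + 12 = 16)
Q(-9, (6 - 3)*0)*21 = 16*21 = 336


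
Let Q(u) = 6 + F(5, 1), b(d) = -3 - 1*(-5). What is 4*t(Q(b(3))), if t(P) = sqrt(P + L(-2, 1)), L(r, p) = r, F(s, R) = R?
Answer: 4*sqrt(5) ≈ 8.9443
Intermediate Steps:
b(d) = 2 (b(d) = -3 + 5 = 2)
Q(u) = 7 (Q(u) = 6 + 1 = 7)
t(P) = sqrt(-2 + P) (t(P) = sqrt(P - 2) = sqrt(-2 + P))
4*t(Q(b(3))) = 4*sqrt(-2 + 7) = 4*sqrt(5)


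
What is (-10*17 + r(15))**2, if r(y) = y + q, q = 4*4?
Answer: 19321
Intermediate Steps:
q = 16
r(y) = 16 + y (r(y) = y + 16 = 16 + y)
(-10*17 + r(15))**2 = (-10*17 + (16 + 15))**2 = (-170 + 31)**2 = (-139)**2 = 19321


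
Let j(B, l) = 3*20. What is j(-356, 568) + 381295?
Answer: 381355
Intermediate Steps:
j(B, l) = 60
j(-356, 568) + 381295 = 60 + 381295 = 381355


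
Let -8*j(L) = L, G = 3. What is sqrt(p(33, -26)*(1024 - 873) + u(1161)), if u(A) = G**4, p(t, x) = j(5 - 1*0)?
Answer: I*sqrt(214)/4 ≈ 3.6572*I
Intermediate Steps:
j(L) = -L/8
p(t, x) = -5/8 (p(t, x) = -(5 - 1*0)/8 = -(5 + 0)/8 = -1/8*5 = -5/8)
u(A) = 81 (u(A) = 3**4 = 81)
sqrt(p(33, -26)*(1024 - 873) + u(1161)) = sqrt(-5*(1024 - 873)/8 + 81) = sqrt(-5/8*151 + 81) = sqrt(-755/8 + 81) = sqrt(-107/8) = I*sqrt(214)/4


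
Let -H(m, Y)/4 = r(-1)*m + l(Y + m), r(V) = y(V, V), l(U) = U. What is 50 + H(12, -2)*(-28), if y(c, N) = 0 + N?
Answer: -174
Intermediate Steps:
y(c, N) = N
r(V) = V
H(m, Y) = -4*Y (H(m, Y) = -4*(-m + (Y + m)) = -4*Y)
50 + H(12, -2)*(-28) = 50 - 4*(-2)*(-28) = 50 + 8*(-28) = 50 - 224 = -174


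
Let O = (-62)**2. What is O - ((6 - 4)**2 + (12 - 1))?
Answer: 3829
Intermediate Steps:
O = 3844
O - ((6 - 4)**2 + (12 - 1)) = 3844 - ((6 - 4)**2 + (12 - 1)) = 3844 - (2**2 + 11) = 3844 - (4 + 11) = 3844 - 15 = 3829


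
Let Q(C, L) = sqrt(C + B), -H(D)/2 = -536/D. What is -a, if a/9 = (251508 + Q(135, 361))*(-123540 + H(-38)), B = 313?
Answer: 5314405287312/19 + 169041312*sqrt(7)/19 ≈ 2.7973e+11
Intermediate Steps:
H(D) = 1072/D (H(D) = -(-1072)/D = 1072/D)
Q(C, L) = sqrt(313 + C) (Q(C, L) = sqrt(C + 313) = sqrt(313 + C))
a = -5314405287312/19 - 169041312*sqrt(7)/19 (a = 9*((251508 + sqrt(313 + 135))*(-123540 + 1072/(-38))) = 9*((251508 + sqrt(448))*(-123540 + 1072*(-1/38))) = 9*((251508 + 8*sqrt(7))*(-123540 - 536/19)) = 9*((251508 + 8*sqrt(7))*(-2347796/19)) = 9*(-590489476368/19 - 18782368*sqrt(7)/19) = -5314405287312/19 - 169041312*sqrt(7)/19 ≈ -2.7973e+11)
-a = -(-5314405287312/19 - 169041312*sqrt(7)/19) = 5314405287312/19 + 169041312*sqrt(7)/19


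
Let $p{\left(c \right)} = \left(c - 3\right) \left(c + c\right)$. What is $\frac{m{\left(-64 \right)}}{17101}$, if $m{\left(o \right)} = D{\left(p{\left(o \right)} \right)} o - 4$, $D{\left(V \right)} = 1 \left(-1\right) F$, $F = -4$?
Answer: $- \frac{260}{17101} \approx -0.015204$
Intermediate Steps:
$p{\left(c \right)} = 2 c \left(-3 + c\right)$ ($p{\left(c \right)} = \left(-3 + c\right) 2 c = 2 c \left(-3 + c\right)$)
$D{\left(V \right)} = 4$ ($D{\left(V \right)} = 1 \left(-1\right) \left(-4\right) = \left(-1\right) \left(-4\right) = 4$)
$m{\left(o \right)} = -4 + 4 o$ ($m{\left(o \right)} = 4 o - 4 = -4 + 4 o$)
$\frac{m{\left(-64 \right)}}{17101} = \frac{-4 + 4 \left(-64\right)}{17101} = \left(-4 - 256\right) \frac{1}{17101} = \left(-260\right) \frac{1}{17101} = - \frac{260}{17101}$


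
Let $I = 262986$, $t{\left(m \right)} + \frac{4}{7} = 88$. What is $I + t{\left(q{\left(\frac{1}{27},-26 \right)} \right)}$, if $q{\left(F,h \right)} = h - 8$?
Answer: $\frac{1841514}{7} \approx 2.6307 \cdot 10^{5}$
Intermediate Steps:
$q{\left(F,h \right)} = -8 + h$
$t{\left(m \right)} = \frac{612}{7}$ ($t{\left(m \right)} = - \frac{4}{7} + 88 = \frac{612}{7}$)
$I + t{\left(q{\left(\frac{1}{27},-26 \right)} \right)} = 262986 + \frac{612}{7} = \frac{1841514}{7}$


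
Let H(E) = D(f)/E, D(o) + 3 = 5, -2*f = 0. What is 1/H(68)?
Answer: 34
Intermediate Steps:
f = 0 (f = -1/2*0 = 0)
D(o) = 2 (D(o) = -3 + 5 = 2)
H(E) = 2/E
1/H(68) = 1/(2/68) = 1/(2*(1/68)) = 1/(1/34) = 34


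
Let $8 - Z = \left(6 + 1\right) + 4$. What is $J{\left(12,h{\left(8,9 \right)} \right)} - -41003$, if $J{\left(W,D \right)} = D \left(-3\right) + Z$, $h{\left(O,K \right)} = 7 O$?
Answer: $40832$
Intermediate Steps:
$Z = -3$ ($Z = 8 - \left(\left(6 + 1\right) + 4\right) = 8 - \left(7 + 4\right) = 8 - 11 = -3$)
$J{\left(W,D \right)} = -3 - 3 D$ ($J{\left(W,D \right)} = D \left(-3\right) - 3 = - 3 D - 3 = -3 - 3 D$)
$J{\left(12,h{\left(8,9 \right)} \right)} - -41003 = \left(-3 - 3 \cdot 7 \cdot 8\right) - -41003 = \left(-3 - 168\right) + 41003 = -171 + 41003 = 40832$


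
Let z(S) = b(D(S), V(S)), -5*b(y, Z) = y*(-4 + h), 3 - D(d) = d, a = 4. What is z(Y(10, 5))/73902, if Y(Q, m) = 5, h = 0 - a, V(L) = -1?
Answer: -8/184755 ≈ -4.3301e-5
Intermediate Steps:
D(d) = 3 - d
h = -4 (h = 0 - 1*4 = 0 - 4 = -4)
b(y, Z) = 8*y/5 (b(y, Z) = -y*(-4 - 4)/5 = -y*(-8)/5 = -(-8)*y/5 = 8*y/5)
z(S) = 24/5 - 8*S/5 (z(S) = 8*(3 - S)/5 = 24/5 - 8*S/5)
z(Y(10, 5))/73902 = (24/5 - 8/5*5)/73902 = (24/5 - 8)*(1/73902) = -16/5*1/73902 = -8/184755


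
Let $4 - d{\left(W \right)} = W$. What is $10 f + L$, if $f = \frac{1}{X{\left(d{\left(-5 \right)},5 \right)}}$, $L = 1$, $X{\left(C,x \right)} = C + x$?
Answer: $\frac{12}{7} \approx 1.7143$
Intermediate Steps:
$d{\left(W \right)} = 4 - W$
$f = \frac{1}{14}$ ($f = \frac{1}{\left(4 - -5\right) + 5} = \frac{1}{\left(4 + 5\right) + 5} = \frac{1}{9 + 5} = \frac{1}{14} \approx 0.071429$)
$10 f + L = 10 \cdot \frac{1}{14} + 1 = \frac{5}{7} + 1 = \frac{12}{7}$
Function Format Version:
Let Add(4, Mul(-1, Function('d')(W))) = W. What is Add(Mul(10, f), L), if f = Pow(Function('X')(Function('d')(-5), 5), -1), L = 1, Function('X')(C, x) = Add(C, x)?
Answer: Rational(12, 7) ≈ 1.7143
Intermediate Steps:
Function('d')(W) = Add(4, Mul(-1, W))
f = Rational(1, 14) (f = Pow(Add(Add(4, Mul(-1, -5)), 5), -1) = Pow(Add(Add(4, 5), 5), -1) = Pow(Add(9, 5), -1) = Pow(14, -1) = Rational(1, 14) ≈ 0.071429)
Add(Mul(10, f), L) = Add(Mul(10, Rational(1, 14)), 1) = Add(Rational(5, 7), 1) = Rational(12, 7)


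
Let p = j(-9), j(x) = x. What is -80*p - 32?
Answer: 688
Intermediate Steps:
p = -9
-80*p - 32 = -80*(-9) - 32 = 720 - 32 = 688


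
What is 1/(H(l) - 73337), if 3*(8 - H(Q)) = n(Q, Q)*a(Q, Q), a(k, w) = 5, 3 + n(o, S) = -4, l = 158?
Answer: -3/219952 ≈ -1.3639e-5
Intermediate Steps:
n(o, S) = -7 (n(o, S) = -3 - 4 = -7)
H(Q) = 59/3 (H(Q) = 8 - (-7)*5/3 = 8 - 1/3*(-35) = 8 + 35/3 = 59/3)
1/(H(l) - 73337) = 1/(59/3 - 73337) = 1/(-219952/3) = -3/219952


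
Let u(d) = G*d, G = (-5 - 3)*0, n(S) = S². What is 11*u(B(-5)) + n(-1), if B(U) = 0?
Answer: 1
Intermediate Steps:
G = 0 (G = -8*0 = 0)
u(d) = 0 (u(d) = 0*d = 0)
11*u(B(-5)) + n(-1) = 11*0 + (-1)² = 0 + 1 = 1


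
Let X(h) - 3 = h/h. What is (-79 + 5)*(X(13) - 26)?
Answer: 1628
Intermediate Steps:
X(h) = 4 (X(h) = 3 + h/h = 3 + 1 = 4)
(-79 + 5)*(X(13) - 26) = (-79 + 5)*(4 - 26) = -74*(-22) = 1628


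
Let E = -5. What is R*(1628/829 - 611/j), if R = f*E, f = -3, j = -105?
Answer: 677459/5803 ≈ 116.74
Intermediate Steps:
R = 15 (R = -3*(-5) = 15)
R*(1628/829 - 611/j) = 15*(1628/829 - 611/(-105)) = 15*(1628*(1/829) - 611*(-1/105)) = 15*(1628/829 + 611/105) = 15*(677459/87045) = 677459/5803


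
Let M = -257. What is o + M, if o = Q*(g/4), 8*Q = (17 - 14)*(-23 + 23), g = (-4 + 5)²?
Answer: -257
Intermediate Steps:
g = 1 (g = 1² = 1)
Q = 0 (Q = ((17 - 14)*(-23 + 23))/8 = (3*0)/8 = (⅛)*0 = 0)
o = 0 (o = 0*(1/4) = 0*(1*(¼)) = 0*(¼) = 0)
o + M = 0 - 257 = -257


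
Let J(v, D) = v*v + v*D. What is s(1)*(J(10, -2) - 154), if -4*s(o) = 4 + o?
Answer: 185/2 ≈ 92.500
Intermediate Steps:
s(o) = -1 - o/4 (s(o) = -(4 + o)/4 = -1 - o/4)
J(v, D) = v² + D*v
s(1)*(J(10, -2) - 154) = (-1 - ¼*1)*(10*(-2 + 10) - 154) = (-1 - ¼)*(10*8 - 154) = -5*(80 - 154)/4 = -5/4*(-74) = 185/2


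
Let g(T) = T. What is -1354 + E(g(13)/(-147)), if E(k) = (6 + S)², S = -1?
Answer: -1329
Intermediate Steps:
E(k) = 25 (E(k) = (6 - 1)² = 5² = 25)
-1354 + E(g(13)/(-147)) = -1354 + 25 = -1329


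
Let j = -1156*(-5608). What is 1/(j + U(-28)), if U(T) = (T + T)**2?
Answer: 1/6485984 ≈ 1.5418e-7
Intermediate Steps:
U(T) = 4*T**2 (U(T) = (2*T)**2 = 4*T**2)
j = 6482848
1/(j + U(-28)) = 1/(6482848 + 4*(-28)**2) = 1/(6482848 + 4*784) = 1/(6482848 + 3136) = 1/6485984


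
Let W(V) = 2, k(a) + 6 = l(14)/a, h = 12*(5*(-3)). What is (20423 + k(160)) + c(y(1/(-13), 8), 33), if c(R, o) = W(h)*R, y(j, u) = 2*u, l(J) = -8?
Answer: 408979/20 ≈ 20449.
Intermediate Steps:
h = -180 (h = 12*(-15) = -180)
k(a) = -6 - 8/a
c(R, o) = 2*R
(20423 + k(160)) + c(y(1/(-13), 8), 33) = (20423 + (-6 - 8/160)) + 2*(2*8) = (20423 + (-6 - 8*1/160)) + 2*16 = (20423 + (-6 - 1/20)) + 32 = (20423 - 121/20) + 32 = 408339/20 + 32 = 408979/20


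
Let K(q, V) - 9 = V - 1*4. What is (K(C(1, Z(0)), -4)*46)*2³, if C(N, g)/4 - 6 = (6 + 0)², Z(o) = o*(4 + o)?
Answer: 368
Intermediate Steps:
C(N, g) = 168 (C(N, g) = 24 + 4*(6 + 0)² = 24 + 4*6² = 24 + 4*36 = 24 + 144 = 168)
K(q, V) = 5 + V (K(q, V) = 9 + (V - 1*4) = 9 + (V - 4) = 9 + (-4 + V) = 5 + V)
(K(C(1, Z(0)), -4)*46)*2³ = ((5 - 4)*46)*2³ = (1*46)*8 = 46*8 = 368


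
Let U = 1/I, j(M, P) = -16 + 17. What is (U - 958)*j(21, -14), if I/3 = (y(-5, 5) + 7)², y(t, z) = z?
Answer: -413855/432 ≈ -958.00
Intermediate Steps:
j(M, P) = 1
I = 432 (I = 3*(5 + 7)² = 3*12² = 3*144 = 432)
U = 1/432 ≈ 0.0023148
(U - 958)*j(21, -14) = (1/432 - 958)*1 = -413855/432*1 = -413855/432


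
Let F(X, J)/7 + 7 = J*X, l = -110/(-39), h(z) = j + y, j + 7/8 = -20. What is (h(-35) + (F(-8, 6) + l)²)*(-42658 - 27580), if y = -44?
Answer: -62388299488319/6084 ≈ -1.0254e+10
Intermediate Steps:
j = -167/8 (j = -7/8 - 20 = -167/8 ≈ -20.875)
h(z) = -519/8 (h(z) = -167/8 - 44 = -519/8)
l = 110/39 (l = -110*(-1/39) = 110/39 ≈ 2.8205)
F(X, J) = -49 + 7*J*X (F(X, J) = -49 + 7*(J*X) = -49 + 7*J*X)
(h(-35) + (F(-8, 6) + l)²)*(-42658 - 27580) = (-519/8 + ((-49 + 7*6*(-8)) + 110/39)²)*(-42658 - 27580) = (-519/8 + ((-49 - 336) + 110/39)²)*(-70238) = (-519/8 + (-385 + 110/39)²)*(-70238) = (-519/8 + (-14905/39)²)*(-70238) = (-519/8 + 222159025/1521)*(-70238) = (1776482801/12168)*(-70238) = -62388299488319/6084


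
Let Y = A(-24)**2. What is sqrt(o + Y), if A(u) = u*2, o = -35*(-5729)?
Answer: sqrt(202819) ≈ 450.35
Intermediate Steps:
o = 200515
A(u) = 2*u
Y = 2304 (Y = (2*(-24))**2 = (-48)**2 = 2304)
sqrt(o + Y) = sqrt(200515 + 2304) = sqrt(202819)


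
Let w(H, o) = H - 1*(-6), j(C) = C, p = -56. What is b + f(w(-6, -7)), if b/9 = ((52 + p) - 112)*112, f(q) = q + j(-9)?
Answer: -116937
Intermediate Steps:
w(H, o) = 6 + H (w(H, o) = H + 6 = 6 + H)
f(q) = -9 + q (f(q) = q - 9 = -9 + q)
b = -116928 (b = 9*(((52 - 56) - 112)*112) = 9*((-4 - 112)*112) = 9*(-116*112) = 9*(-12992) = -116928)
b + f(w(-6, -7)) = -116928 + (-9 + (6 - 6)) = -116928 + (-9 + 0) = -116928 - 9 = -116937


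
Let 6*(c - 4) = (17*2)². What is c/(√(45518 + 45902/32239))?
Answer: 295*√2956922199766/550312764 ≈ 0.92179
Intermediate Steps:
c = 590/3 (c = 4 + (17*2)²/6 = 4 + (⅙)*34² = 4 + (⅙)*1156 = 4 + 578/3 = 590/3 ≈ 196.67)
c/(√(45518 + 45902/32239)) = 590/(3*(√(45518 + 45902/32239))) = 590/(3*(√(1467500704/32239))) = 590/(3*((4*√2956922199766/32239))) = 590*(√2956922199766/366875176)/3 = 295*√2956922199766/550312764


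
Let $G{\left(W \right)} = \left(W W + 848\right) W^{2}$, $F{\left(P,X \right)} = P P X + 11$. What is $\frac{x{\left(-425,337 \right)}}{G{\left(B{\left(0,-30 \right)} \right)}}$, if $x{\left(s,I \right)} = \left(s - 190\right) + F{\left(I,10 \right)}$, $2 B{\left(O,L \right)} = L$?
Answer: $\frac{10226}{2175} \approx 4.7016$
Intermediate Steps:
$F{\left(P,X \right)} = 11 + X P^{2}$ ($F{\left(P,X \right)} = P^{2} X + 11 = X P^{2} + 11 = 11 + X P^{2}$)
$B{\left(O,L \right)} = \frac{L}{2}$
$x{\left(s,I \right)} = -179 + s + 10 I^{2}$ ($x{\left(s,I \right)} = \left(s - 190\right) + \left(11 + 10 I^{2}\right) = \left(-190 + s\right) + \left(11 + 10 I^{2}\right) = -179 + s + 10 I^{2}$)
$G{\left(W \right)} = W^{2} \left(848 + W^{2}\right)$ ($G{\left(W \right)} = \left(W^{2} + 848\right) W^{2} = \left(848 + W^{2}\right) W^{2} = W^{2} \left(848 + W^{2}\right)$)
$\frac{x{\left(-425,337 \right)}}{G{\left(B{\left(0,-30 \right)} \right)}} = \frac{-179 - 425 + 10 \cdot 337^{2}}{\left(\frac{1}{2} \left(-30\right)\right)^{2} \left(848 + \left(\frac{1}{2} \left(-30\right)\right)^{2}\right)} = \frac{-179 - 425 + 10 \cdot 113569}{\left(-15\right)^{2} \left(848 + \left(-15\right)^{2}\right)} = \frac{-179 - 425 + 1135690}{225 \left(848 + 225\right)} = \frac{1135086}{225 \cdot 1073} = \frac{1135086}{241425} = 1135086 \cdot \frac{1}{241425} = \frac{10226}{2175}$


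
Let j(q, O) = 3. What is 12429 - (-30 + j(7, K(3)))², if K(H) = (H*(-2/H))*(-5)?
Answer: 11700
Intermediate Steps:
K(H) = 10 (K(H) = -2*(-5) = 10)
12429 - (-30 + j(7, K(3)))² = 12429 - (-30 + 3)² = 12429 - 1*(-27)² = 12429 - 1*729 = 12429 - 729 = 11700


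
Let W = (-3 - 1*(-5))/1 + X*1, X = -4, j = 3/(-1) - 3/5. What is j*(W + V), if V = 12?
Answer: -36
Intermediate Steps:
j = -18/5 (j = 3*(-1) - 3*⅕ = -3 - ⅗ = -18/5 ≈ -3.6000)
W = -2 (W = (-3 - 1*(-5))/1 - 4*1 = (-3 + 5)*1 - 4 = 2*1 - 4 = 2 - 4 = -2)
j*(W + V) = -18*(-2 + 12)/5 = -18/5*10 = -36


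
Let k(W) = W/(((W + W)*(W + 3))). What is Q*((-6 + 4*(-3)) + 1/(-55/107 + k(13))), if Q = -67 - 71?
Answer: 1526188/551 ≈ 2769.9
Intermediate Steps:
k(W) = 1/(2*(3 + W)) (k(W) = W/(((2*W)*(3 + W))) = W/((2*W*(3 + W))) = W*(1/(2*W*(3 + W))) = 1/(2*(3 + W)))
Q = -138
Q*((-6 + 4*(-3)) + 1/(-55/107 + k(13))) = -138*((-6 + 4*(-3)) + 1/(-55/107 + 1/(2*(3 + 13)))) = -138*((-6 - 12) + 1/(-55*1/107 + (½)/16)) = -138*(-18 + 1/(-55/107 + (½)*(1/16))) = -138*(-18 + 1/(-55/107 + 1/32)) = -138*(-18 + 1/(-1653/3424)) = -138*(-18 - 3424/1653) = -138*(-33178/1653) = 1526188/551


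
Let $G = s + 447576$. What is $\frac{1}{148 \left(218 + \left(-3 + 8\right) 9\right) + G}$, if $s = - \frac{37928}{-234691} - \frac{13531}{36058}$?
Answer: $\frac{8462488078}{4116998641950903} \approx 2.0555 \cdot 10^{-6}$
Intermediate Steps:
$s = - \frac{1807996097}{8462488078}$ ($s = \left(-37928\right) \left(- \frac{1}{234691}\right) - \frac{13531}{36058} = \frac{37928}{234691} - \frac{13531}{36058} = - \frac{1807996097}{8462488078} \approx -0.21365$)
$G = \frac{3787604756002831}{8462488078}$ ($G = - \frac{1807996097}{8462488078} + 447576 = \frac{3787604756002831}{8462488078} \approx 4.4758 \cdot 10^{5}$)
$\frac{1}{148 \left(218 + \left(-3 + 8\right) 9\right) + G} = \frac{1}{148 \left(218 + \left(-3 + 8\right) 9\right) + \frac{3787604756002831}{8462488078}} = \frac{1}{148 \left(218 + 5 \cdot 9\right) + \frac{3787604756002831}{8462488078}} = \frac{1}{148 \left(218 + 45\right) + \frac{3787604756002831}{8462488078}} = \frac{1}{148 \cdot 263 + \frac{3787604756002831}{8462488078}} = \frac{1}{38924 + \frac{3787604756002831}{8462488078}} = \frac{1}{\frac{4116998641950903}{8462488078}} = \frac{8462488078}{4116998641950903}$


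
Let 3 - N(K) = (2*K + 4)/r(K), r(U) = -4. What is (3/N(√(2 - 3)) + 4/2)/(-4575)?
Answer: -178/297375 + 2*I/99125 ≈ -0.00059857 + 2.0177e-5*I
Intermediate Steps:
N(K) = 4 + K/2 (N(K) = 3 - (2*K + 4)/(-4) = 3 - (-1)*(4 + 2*K)/4 = 3 - (-1 - K/2) = 3 + (1 + K/2) = 4 + K/2)
(3/N(√(2 - 3)) + 4/2)/(-4575) = (3/(4 + √(2 - 3)/2) + 4/2)/(-4575) = -(3/(4 + √(-1)/2) + 4*(½))/4575 = -(3/(4 + I/2) + 2)/4575 = -(3*(4*(4 - I/2)/65) + 2)/4575 = -(12*(4 - I/2)/65 + 2)/4575 = -(2 + 12*(4 - I/2)/65)/4575 = -2/4575 - 4*(4 - I/2)/99125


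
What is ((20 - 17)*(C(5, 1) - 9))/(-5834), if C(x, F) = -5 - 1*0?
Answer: 21/2917 ≈ 0.0071992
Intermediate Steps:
C(x, F) = -5 (C(x, F) = -5 + 0 = -5)
((20 - 17)*(C(5, 1) - 9))/(-5834) = ((20 - 17)*(-5 - 9))/(-5834) = (3*(-14))*(-1/5834) = -42*(-1/5834) = 21/2917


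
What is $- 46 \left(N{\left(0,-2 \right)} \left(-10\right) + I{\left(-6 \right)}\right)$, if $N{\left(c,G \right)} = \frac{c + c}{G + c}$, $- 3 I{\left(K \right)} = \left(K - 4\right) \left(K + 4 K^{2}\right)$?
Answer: $-21160$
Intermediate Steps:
$I{\left(K \right)} = - \frac{\left(-4 + K\right) \left(K + 4 K^{2}\right)}{3}$ ($I{\left(K \right)} = - \frac{\left(K - 4\right) \left(K + 4 K^{2}\right)}{3} = - \frac{\left(-4 + K\right) \left(K + 4 K^{2}\right)}{3}$)
$N{\left(c,G \right)} = \frac{2 c}{G + c}$
$- 46 \left(N{\left(0,-2 \right)} \left(-10\right) + I{\left(-6 \right)}\right) = - 46 \left(2 \cdot 0 \frac{1}{-2 + 0} \left(-10\right) + \frac{1}{3} \left(-6\right) \left(4 - 4 \left(-6\right)^{2} + 15 \left(-6\right)\right)\right) = - 46 \left(2 \cdot 0 \frac{1}{-2} \left(-10\right) + \frac{1}{3} \left(-6\right) \left(4 - 144 - 90\right)\right) = - 46 \left(2 \cdot 0 \left(- \frac{1}{2}\right) \left(-10\right) + \frac{1}{3} \left(-6\right) \left(4 - 144 - 90\right)\right) = - 46 \left(0 \left(-10\right) + \frac{1}{3} \left(-6\right) \left(-230\right)\right) = - 46 \left(0 + 460\right) = \left(-46\right) 460 = -21160$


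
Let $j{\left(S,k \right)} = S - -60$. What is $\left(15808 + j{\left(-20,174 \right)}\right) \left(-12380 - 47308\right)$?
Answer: $-945935424$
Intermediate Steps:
$j{\left(S,k \right)} = 60 + S$ ($j{\left(S,k \right)} = S + 60 = 60 + S$)
$\left(15808 + j{\left(-20,174 \right)}\right) \left(-12380 - 47308\right) = \left(15808 + \left(60 - 20\right)\right) \left(-12380 - 47308\right) = \left(15808 + 40\right) \left(-59688\right) = 15848 \left(-59688\right) = -945935424$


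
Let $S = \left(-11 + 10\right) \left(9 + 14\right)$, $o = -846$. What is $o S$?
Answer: $19458$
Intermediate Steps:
$S = -23$ ($S = \left(-1\right) 23 = -23$)
$o S = \left(-846\right) \left(-23\right) = 19458$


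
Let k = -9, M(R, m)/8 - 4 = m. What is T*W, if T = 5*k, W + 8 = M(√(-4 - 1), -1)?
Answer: -720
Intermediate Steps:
M(R, m) = 32 + 8*m
W = 16 (W = -8 + (32 + 8*(-1)) = -8 + (32 - 8) = -8 + 24 = 16)
T = -45 (T = 5*(-9) = -45)
T*W = -45*16 = -720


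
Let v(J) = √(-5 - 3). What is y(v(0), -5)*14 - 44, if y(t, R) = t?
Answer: -44 + 28*I*√2 ≈ -44.0 + 39.598*I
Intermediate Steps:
v(J) = 2*I*√2 (v(J) = √(-8) = 2*I*√2)
y(v(0), -5)*14 - 44 = (2*I*√2)*14 - 44 = 28*I*√2 - 44 = -44 + 28*I*√2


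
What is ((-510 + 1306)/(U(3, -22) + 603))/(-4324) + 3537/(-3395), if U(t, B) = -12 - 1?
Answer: -451307767/433059410 ≈ -1.0421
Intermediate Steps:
U(t, B) = -13
((-510 + 1306)/(U(3, -22) + 603))/(-4324) + 3537/(-3395) = ((-510 + 1306)/(-13 + 603))/(-4324) + 3537/(-3395) = (796/590)*(-1/4324) + 3537*(-1/3395) = (796*(1/590))*(-1/4324) - 3537/3395 = (398/295)*(-1/4324) - 3537/3395 = -199/637790 - 3537/3395 = -451307767/433059410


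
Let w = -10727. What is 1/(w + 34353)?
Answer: 1/23626 ≈ 4.2326e-5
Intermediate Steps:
1/(w + 34353) = 1/(-10727 + 34353) = 1/23626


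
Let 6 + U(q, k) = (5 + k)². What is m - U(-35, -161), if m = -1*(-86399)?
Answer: 62069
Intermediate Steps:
U(q, k) = -6 + (5 + k)²
m = 86399
m - U(-35, -161) = 86399 - (-6 + (5 - 161)²) = 86399 - (-6 + (-156)²) = 86399 - (-6 + 24336) = 86399 - 1*24330 = 86399 - 24330 = 62069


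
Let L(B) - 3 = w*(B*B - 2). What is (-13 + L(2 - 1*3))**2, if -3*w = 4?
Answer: 676/9 ≈ 75.111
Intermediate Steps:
w = -4/3 (w = -1/3*4 = -4/3 ≈ -1.3333)
L(B) = 17/3 - 4*B**2/3 (L(B) = 3 - 4*(B*B - 2)/3 = 3 - 4*(B**2 - 2)/3 = 3 - 4*(-2 + B**2)/3 = 3 + (8/3 - 4*B**2/3) = 17/3 - 4*B**2/3)
(-13 + L(2 - 1*3))**2 = (-13 + (17/3 - 4*(2 - 1*3)**2/3))**2 = (-13 + (17/3 - 4*(2 - 3)**2/3))**2 = (-13 + (17/3 - 4/3*(-1)**2))**2 = (-13 + (17/3 - 4/3*1))**2 = (-13 + (17/3 - 4/3))**2 = (-13 + 13/3)**2 = (-26/3)**2 = 676/9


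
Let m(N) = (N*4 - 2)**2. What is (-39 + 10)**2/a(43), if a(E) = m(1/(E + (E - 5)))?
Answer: 5517801/24964 ≈ 221.03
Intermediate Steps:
m(N) = (-2 + 4*N)**2 (m(N) = (4*N - 2)**2 = (-2 + 4*N)**2)
a(E) = 4*(-1 + 2/(-5 + 2*E))**2 (a(E) = 4*(-1 + 2/(E + (E - 5)))**2 = 4*(-1 + 2/(E + (-5 + E)))**2 = 4*(-1 + 2/(-5 + 2*E))**2)
(-39 + 10)**2/a(43) = (-39 + 10)**2/((4*(-7 + 2*43)**2/(-5 + 2*43)**2)) = (-29)**2/((4*(-7 + 86)**2/(-5 + 86)**2)) = 841/((4*79**2/81**2)) = 841/((4*6241*(1/6561))) = 841/(24964/6561) = 841*(6561/24964) = 5517801/24964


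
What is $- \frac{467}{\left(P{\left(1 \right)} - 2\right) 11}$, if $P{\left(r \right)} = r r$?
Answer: $\frac{467}{11} \approx 42.455$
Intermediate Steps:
$P{\left(r \right)} = r^{2}$
$- \frac{467}{\left(P{\left(1 \right)} - 2\right) 11} = - \frac{467}{\left(1^{2} - 2\right) 11} = - \frac{467}{\left(1 - 2\right) 11} = - \frac{467}{\left(-1\right) 11} = - \frac{467}{-11} = \left(-467\right) \left(- \frac{1}{11}\right) = \frac{467}{11}$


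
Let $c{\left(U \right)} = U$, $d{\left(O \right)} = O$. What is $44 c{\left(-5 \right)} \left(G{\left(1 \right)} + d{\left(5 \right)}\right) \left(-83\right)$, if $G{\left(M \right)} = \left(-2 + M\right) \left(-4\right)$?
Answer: $164340$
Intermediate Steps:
$G{\left(M \right)} = 8 - 4 M$
$44 c{\left(-5 \right)} \left(G{\left(1 \right)} + d{\left(5 \right)}\right) \left(-83\right) = 44 \left(- 5 \left(\left(8 - 4\right) + 5\right)\right) \left(-83\right) = 44 \left(- 5 \left(4 + 5\right)\right) \left(-83\right) = 44 \left(\left(-5\right) 9\right) \left(-83\right) = 44 \left(-45\right) \left(-83\right) = \left(-1980\right) \left(-83\right) = 164340$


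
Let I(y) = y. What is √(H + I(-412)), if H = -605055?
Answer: I*√605467 ≈ 778.12*I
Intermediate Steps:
√(H + I(-412)) = √(-605055 - 412) = √(-605467) = I*√605467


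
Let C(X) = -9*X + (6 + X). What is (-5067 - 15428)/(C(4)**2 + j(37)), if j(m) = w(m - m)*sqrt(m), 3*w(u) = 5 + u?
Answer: -124691580/4111859 + 307425*sqrt(37)/4111859 ≈ -29.870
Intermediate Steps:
w(u) = 5/3 + u/3 (w(u) = (5 + u)/3 = 5/3 + u/3)
C(X) = 6 - 8*X
j(m) = 5*sqrt(m)/3 (j(m) = (5/3 + (m - m)/3)*sqrt(m) = (5/3 + (1/3)*0)*sqrt(m) = (5/3 + 0)*sqrt(m) = 5*sqrt(m)/3)
(-5067 - 15428)/(C(4)**2 + j(37)) = (-5067 - 15428)/((6 - 8*4)**2 + 5*sqrt(37)/3) = -20495/((6 - 32)**2 + 5*sqrt(37)/3) = -20495/((-26)**2 + 5*sqrt(37)/3) = -20495/(676 + 5*sqrt(37)/3)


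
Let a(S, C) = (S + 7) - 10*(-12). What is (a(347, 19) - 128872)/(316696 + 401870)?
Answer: -64199/359283 ≈ -0.17869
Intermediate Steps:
a(S, C) = 127 + S (a(S, C) = (7 + S) + 120 = 127 + S)
(a(347, 19) - 128872)/(316696 + 401870) = ((127 + 347) - 128872)/(316696 + 401870) = (474 - 128872)/718566 = -128398*1/718566 = -64199/359283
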